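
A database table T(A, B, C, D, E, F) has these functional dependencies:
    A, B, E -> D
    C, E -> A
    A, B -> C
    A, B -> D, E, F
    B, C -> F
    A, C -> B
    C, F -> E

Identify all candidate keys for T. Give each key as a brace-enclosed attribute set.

{A, B}, {A, C}, {B, C}, {C, E}, {C, F}

{A, B}⁺ = {A, B, C, D, E, F} — all of the relation — so {A, B} is a candidate key.
{A, C}⁺ = {A, B, C, D, E, F} — all of the relation — so {A, C} is a candidate key.
{B, C}⁺ = {A, B, C, D, E, F} — all of the relation — so {B, C} is a candidate key.
{C, E}⁺ = {A, B, C, D, E, F} — all of the relation — so {C, E} is a candidate key.
{C, F}⁺ = {A, B, C, D, E, F} — all of the relation — so {C, F} is a candidate key.
No proper subset of any of these is a key, and no other minimal superkey exists.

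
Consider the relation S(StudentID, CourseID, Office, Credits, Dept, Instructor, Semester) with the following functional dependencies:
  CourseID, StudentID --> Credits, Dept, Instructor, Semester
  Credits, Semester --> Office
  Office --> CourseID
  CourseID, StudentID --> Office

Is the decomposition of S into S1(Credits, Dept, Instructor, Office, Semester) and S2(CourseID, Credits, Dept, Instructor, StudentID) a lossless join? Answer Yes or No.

No

The shared attributes are {Credits, Dept, Instructor} and {Credits, Dept, Instructor}⁺ = {Credits, Dept, Instructor}.
S1 ⊄ {Credits, Dept, Instructor} and S2 ⊄ {Credits, Dept, Instructor}, so the split is lossy.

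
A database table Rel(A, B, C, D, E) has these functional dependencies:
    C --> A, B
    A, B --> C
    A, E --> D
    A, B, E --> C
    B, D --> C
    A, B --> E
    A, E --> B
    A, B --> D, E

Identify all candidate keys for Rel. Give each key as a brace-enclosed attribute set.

{A, B}, {A, E}, {B, D}, {C}

{C} is a candidate key since {C}⁺ = {A, B, C, D, E} covers every attribute.
{A, B} is a candidate key since {A, B}⁺ = {A, B, C, D, E} covers every attribute.
{A, E} is a candidate key since {A, E}⁺ = {A, B, C, D, E} covers every attribute.
{B, D} is a candidate key since {B, D}⁺ = {A, B, C, D, E} covers every attribute.
These are minimal and exhaustive — every other superkey contains one of them.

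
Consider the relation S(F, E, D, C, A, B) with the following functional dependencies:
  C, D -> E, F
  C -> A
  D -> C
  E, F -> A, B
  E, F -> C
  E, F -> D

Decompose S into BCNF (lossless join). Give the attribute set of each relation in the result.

{A, C}; {B, C, D, E, F}

Candidate keys of the original relation: {D}, {E, F}.
Within {A, B, C, D, E, F}: {C}⁺ ∩ {A, B, C, D, E, F} = {A, C}, not the whole set, so C -> A violates BCNF; decompose into {A, C} and {B, C, D, E, F}.
{A, C} is in BCNF.
{B, C, D, E, F} is in BCNF.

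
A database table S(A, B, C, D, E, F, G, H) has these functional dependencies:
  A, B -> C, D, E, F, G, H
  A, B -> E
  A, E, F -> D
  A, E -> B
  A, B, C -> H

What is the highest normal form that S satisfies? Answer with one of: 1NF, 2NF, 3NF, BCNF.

BCNF

Candidate keys: {A, B}, {A, E}. Prime attributes: {A, B, E}.
Every FD has a superkey on the left, so the relation is in BCNF.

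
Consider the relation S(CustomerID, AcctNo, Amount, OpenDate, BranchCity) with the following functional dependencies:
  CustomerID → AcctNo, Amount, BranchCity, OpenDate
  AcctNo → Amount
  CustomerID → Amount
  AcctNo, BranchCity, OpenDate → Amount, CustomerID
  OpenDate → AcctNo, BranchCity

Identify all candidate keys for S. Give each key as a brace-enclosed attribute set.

{CustomerID}, {OpenDate}

{CustomerID}⁺ = {AcctNo, Amount, BranchCity, CustomerID, OpenDate}, which is every attribute, so {CustomerID} is a candidate key.
{OpenDate}⁺ = {AcctNo, Amount, BranchCity, CustomerID, OpenDate}, which is every attribute, so {OpenDate} is a candidate key.
No proper subset of any of these is a key, and no other minimal superkey exists.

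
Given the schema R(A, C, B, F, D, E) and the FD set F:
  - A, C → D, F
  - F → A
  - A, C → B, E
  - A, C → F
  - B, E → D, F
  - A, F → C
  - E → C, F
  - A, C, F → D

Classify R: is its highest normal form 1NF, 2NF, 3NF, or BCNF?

Candidate keys: {A, C}, {E}, {F}. Prime attributes: {A, C, E, F}.
Each dependency's left side is a superkey — BCNF holds.

BCNF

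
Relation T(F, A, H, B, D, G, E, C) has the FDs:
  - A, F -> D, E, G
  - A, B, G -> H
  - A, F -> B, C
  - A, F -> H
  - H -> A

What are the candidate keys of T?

{A, F}, {F, H}

No FD produces {F}, so it must be in every candidate key.
{A, F} is a candidate key since {A, F}⁺ = {A, B, C, D, E, F, G, H} covers every attribute.
{F, H} is a candidate key since {F, H}⁺ = {A, B, C, D, E, F, G, H} covers every attribute.
Any other superkey properly contains one of these, so there are no further candidate keys.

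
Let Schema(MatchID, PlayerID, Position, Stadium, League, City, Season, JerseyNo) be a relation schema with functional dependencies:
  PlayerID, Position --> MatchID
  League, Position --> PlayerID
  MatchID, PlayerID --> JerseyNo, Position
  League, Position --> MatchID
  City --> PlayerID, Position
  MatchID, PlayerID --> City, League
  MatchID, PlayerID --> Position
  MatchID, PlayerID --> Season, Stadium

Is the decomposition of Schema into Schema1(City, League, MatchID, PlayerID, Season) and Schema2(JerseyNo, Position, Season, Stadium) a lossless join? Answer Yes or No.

No

The shared attributes are {Season} and {Season}⁺ = {Season}.
Schema1 ⊄ {Season} and Schema2 ⊄ {Season}, so the split is lossy.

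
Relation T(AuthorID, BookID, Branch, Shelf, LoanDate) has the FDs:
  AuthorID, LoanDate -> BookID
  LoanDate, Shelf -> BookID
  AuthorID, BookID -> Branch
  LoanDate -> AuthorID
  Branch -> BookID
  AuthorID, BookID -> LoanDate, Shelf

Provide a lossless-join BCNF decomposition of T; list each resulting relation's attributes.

{AuthorID, Branch, LoanDate, Shelf}; {BookID, Branch}

Candidate keys of the original relation: {AuthorID, BookID}, {AuthorID, Branch}, {LoanDate}.
{AuthorID, BookID, Branch, LoanDate, Shelf}: {Branch} determines {BookID, Branch} here but is not a superkey — split on Branch -> BookID, giving {BookID, Branch} and {AuthorID, Branch, LoanDate, Shelf}.
{BookID, Branch}: every determinant is a superkey — BCNF.
{AuthorID, Branch, LoanDate, Shelf}: every determinant is a superkey — BCNF.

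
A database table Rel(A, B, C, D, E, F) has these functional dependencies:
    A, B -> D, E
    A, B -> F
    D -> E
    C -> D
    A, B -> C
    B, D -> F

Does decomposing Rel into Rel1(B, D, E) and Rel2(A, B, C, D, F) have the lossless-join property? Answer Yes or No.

Common attributes: {B, D}; their closure is {B, D, E, F}.
Since Rel1 ⊆ {B, D, E, F}, the intersection is a superkey of Rel1; the decomposition is lossless.

Yes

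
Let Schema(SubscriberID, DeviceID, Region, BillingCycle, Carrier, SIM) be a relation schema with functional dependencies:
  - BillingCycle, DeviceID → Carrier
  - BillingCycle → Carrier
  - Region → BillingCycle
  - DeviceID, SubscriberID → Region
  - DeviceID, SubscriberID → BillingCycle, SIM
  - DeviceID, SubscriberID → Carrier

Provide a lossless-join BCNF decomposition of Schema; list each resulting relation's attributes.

Candidate key of the original relation: {DeviceID, SubscriberID}.
{BillingCycle, Carrier, DeviceID, Region, SIM, SubscriberID}: {BillingCycle, DeviceID} determines {BillingCycle, Carrier, DeviceID} here but is not a superkey — split on BillingCycle, DeviceID → Carrier, giving {BillingCycle, Carrier, DeviceID} and {BillingCycle, DeviceID, Region, SIM, SubscriberID}.
{BillingCycle, Carrier, DeviceID}: {BillingCycle} determines {BillingCycle, Carrier} here but is not a superkey — split on BillingCycle → Carrier, giving {BillingCycle, Carrier} and {BillingCycle, DeviceID}.
{BillingCycle, Carrier} has no BCNF violation.
{BillingCycle, DeviceID} has no BCNF violation.
{BillingCycle, DeviceID, Region, SIM, SubscriberID}: {Region} determines {BillingCycle, Region} here but is not a superkey — split on Region → BillingCycle, giving {BillingCycle, Region} and {DeviceID, Region, SIM, SubscriberID}.
{BillingCycle, Region} has no BCNF violation.
{DeviceID, Region, SIM, SubscriberID} has no BCNF violation.

{BillingCycle, Carrier}; {BillingCycle, DeviceID}; {BillingCycle, Region}; {DeviceID, Region, SIM, SubscriberID}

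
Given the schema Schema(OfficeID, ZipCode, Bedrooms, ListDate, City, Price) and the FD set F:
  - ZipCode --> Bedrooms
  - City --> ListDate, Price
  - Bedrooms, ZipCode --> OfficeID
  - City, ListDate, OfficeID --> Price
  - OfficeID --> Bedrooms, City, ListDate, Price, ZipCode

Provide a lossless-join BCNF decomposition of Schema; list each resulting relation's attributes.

{Bedrooms, City, OfficeID, ZipCode}; {City, ListDate, Price}

Candidate keys of the original relation: {OfficeID}, {ZipCode}.
Within {Bedrooms, City, ListDate, OfficeID, Price, ZipCode}: {City}⁺ ∩ {Bedrooms, City, ListDate, OfficeID, Price, ZipCode} = {City, ListDate, Price}, not the whole set, so City --> ListDate, Price violates BCNF; decompose into {City, ListDate, Price} and {Bedrooms, City, OfficeID, ZipCode}.
{City, ListDate, Price} is in BCNF.
{Bedrooms, City, OfficeID, ZipCode} is in BCNF.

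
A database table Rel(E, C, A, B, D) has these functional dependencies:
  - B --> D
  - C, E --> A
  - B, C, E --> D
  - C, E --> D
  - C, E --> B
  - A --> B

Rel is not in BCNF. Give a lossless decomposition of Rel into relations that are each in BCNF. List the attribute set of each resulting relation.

{A, B}; {A, C, E}; {B, D}

Candidate key of the original relation: {C, E}.
{A, B, C, D, E}: {B} determines {B, D} here but is not a superkey — split on B --> D, giving {B, D} and {A, B, C, E}.
{B, D}: every determinant is a superkey — BCNF.
{A, B, C, E}: {A} determines {A, B} here but is not a superkey — split on A --> B, giving {A, B} and {A, C, E}.
{A, B}: every determinant is a superkey — BCNF.
{A, C, E}: every determinant is a superkey — BCNF.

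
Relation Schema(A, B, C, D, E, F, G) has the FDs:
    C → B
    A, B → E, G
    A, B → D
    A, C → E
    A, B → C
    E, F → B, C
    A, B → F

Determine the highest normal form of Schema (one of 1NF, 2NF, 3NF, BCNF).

3NF

Candidate keys: {A, B}, {A, C}, {A, E, F}. Prime attributes: {A, B, C, E, F}.
For C → B we have {C}⁺ = {B, C}; {C} is not a superkey, so BCNF fails.
But every attribute on its right side ({B}) is prime, and the same holds for every other non-superkey FD, so 3NF still holds.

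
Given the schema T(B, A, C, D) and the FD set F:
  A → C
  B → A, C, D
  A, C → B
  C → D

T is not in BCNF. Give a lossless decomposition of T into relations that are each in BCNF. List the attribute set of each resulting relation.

{A, B, C}; {C, D}

Candidate keys of the original relation: {A}, {B}.
Within {A, B, C, D}: {C}⁺ ∩ {A, B, C, D} = {C, D}, not the whole set, so C → D violates BCNF; decompose into {C, D} and {A, B, C}.
{C, D} is in BCNF.
{A, B, C} is in BCNF.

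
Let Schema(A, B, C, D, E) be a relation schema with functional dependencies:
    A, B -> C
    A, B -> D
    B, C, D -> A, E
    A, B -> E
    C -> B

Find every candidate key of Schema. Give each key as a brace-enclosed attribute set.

{A, B}, {A, C}, {C, D}

{A, B}⁺ = {A, B, C, D, E}, which is every attribute, so {A, B} is a candidate key.
{A, C}⁺ = {A, B, C, D, E}, which is every attribute, so {A, C} is a candidate key.
{C, D}⁺ = {A, B, C, D, E}, which is every attribute, so {C, D} is a candidate key.
Any other superkey properly contains one of these, so there are no further candidate keys.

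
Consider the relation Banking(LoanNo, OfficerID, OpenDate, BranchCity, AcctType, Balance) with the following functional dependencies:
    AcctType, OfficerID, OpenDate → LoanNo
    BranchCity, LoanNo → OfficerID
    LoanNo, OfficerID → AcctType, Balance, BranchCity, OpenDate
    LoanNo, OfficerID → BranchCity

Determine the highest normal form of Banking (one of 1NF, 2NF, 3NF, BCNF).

BCNF

Candidate keys: {AcctType, OfficerID, OpenDate}, {BranchCity, LoanNo}, {LoanNo, OfficerID}. Prime attributes: {AcctType, BranchCity, LoanNo, OfficerID, OpenDate}.
Each dependency's left side is a superkey — BCNF holds.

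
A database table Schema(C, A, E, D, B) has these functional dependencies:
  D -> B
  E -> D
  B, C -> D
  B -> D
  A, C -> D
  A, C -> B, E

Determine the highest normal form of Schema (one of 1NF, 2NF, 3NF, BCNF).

2NF

Candidate key: {A, C}. Prime attributes: {A, C}.
For D -> B we have {D}⁺ = {B, D}; {D} is not a superkey, so BCNF fails.
D -> B has non-prime {B} on the right and a non-superkey on the left, so 3NF fails.
Checking every proper subset of each key, none determines a non-prime attribute — 2NF is satisfied.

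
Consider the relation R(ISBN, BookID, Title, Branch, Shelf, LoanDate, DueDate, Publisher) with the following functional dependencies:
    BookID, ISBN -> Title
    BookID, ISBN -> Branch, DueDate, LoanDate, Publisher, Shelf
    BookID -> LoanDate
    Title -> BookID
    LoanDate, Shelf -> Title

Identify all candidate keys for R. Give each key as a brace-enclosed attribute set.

{BookID, ISBN}, {ISBN, LoanDate, Shelf}, {ISBN, Title}

Attributes never on any right-hand side: {ISBN} — every candidate key must contain it.
{BookID, ISBN}⁺ = {BookID, Branch, DueDate, ISBN, LoanDate, Publisher, Shelf, Title}, which is every attribute, so {BookID, ISBN} is a candidate key.
{ISBN, Title}⁺ = {BookID, Branch, DueDate, ISBN, LoanDate, Publisher, Shelf, Title}, which is every attribute, so {ISBN, Title} is a candidate key.
{ISBN, LoanDate, Shelf}⁺ = {BookID, Branch, DueDate, ISBN, LoanDate, Publisher, Shelf, Title}, which is every attribute, so {ISBN, LoanDate, Shelf} is a candidate key.
No proper subset of any of these is a key, and no other minimal superkey exists.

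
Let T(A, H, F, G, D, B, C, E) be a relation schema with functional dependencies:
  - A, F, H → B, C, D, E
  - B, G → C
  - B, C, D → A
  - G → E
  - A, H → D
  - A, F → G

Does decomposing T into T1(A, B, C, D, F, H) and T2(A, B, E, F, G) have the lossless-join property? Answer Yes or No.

Yes

Common attributes: {A, B, F}; their closure is {A, B, C, E, F, G}.
This includes all of T2, so the common attributes are a superkey of T2 — the join is lossless.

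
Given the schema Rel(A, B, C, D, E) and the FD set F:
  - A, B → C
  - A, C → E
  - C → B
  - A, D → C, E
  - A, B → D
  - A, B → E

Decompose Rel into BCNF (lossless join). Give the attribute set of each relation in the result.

{A, C, D, E}; {B, C}

Candidate keys of the original relation: {A, B}, {A, C}, {A, D}.
Within {A, B, C, D, E}: {C}⁺ ∩ {A, B, C, D, E} = {B, C}, not the whole set, so C → B violates BCNF; decompose into {B, C} and {A, C, D, E}.
{B, C} has no BCNF violation.
{A, C, D, E} has no BCNF violation.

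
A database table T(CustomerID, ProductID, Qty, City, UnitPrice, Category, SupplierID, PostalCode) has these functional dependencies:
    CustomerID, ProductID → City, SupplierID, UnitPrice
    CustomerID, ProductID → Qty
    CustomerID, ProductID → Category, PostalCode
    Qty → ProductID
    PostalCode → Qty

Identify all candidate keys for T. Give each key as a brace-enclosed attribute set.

{CustomerID, PostalCode}, {CustomerID, ProductID}, {CustomerID, Qty}

No FD produces {CustomerID}, so it must be in every candidate key.
Closure of {CustomerID, PostalCode} is {Category, City, CustomerID, PostalCode, ProductID, Qty, SupplierID, UnitPrice}, the whole schema; {CustomerID, PostalCode} is a candidate key.
Closure of {CustomerID, ProductID} is {Category, City, CustomerID, PostalCode, ProductID, Qty, SupplierID, UnitPrice}, the whole schema; {CustomerID, ProductID} is a candidate key.
Closure of {CustomerID, Qty} is {Category, City, CustomerID, PostalCode, ProductID, Qty, SupplierID, UnitPrice}, the whole schema; {CustomerID, Qty} is a candidate key.
No proper subset of any of these is a key, and no other minimal superkey exists.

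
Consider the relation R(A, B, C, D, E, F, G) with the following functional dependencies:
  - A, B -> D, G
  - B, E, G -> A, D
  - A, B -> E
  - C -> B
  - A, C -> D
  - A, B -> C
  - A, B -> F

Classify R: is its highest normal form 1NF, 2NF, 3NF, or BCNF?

Candidate keys: {A, B}, {A, C}, {B, E, G}, {C, E, G}. Prime attributes: {A, B, C, E, G}.
C -> B breaks BCNF: {C}⁺ = {B, C}, so {C} is not a superkey.
Since {B} ⊆ prime attributes and every other non-superkey FD also has a prime right side, the schema is in 3NF.

3NF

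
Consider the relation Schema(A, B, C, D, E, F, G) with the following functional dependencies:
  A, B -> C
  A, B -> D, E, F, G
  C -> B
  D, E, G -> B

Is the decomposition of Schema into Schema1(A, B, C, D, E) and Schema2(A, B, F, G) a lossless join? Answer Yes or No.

The shared attributes are {A, B} and {A, B}⁺ = {A, B, C, D, E, F, G}.
Schema1 is contained in that closure, so Schema1 ∩ Schema2 -> Schema1 holds and the join is lossless.

Yes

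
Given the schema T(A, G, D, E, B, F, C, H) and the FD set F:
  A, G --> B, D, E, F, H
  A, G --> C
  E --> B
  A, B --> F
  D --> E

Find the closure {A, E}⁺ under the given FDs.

Start with {A, E}.
E --> B applies; add {B} → now {A, B, E}.
A, B --> F applies; add {F} → now {A, B, E, F}.
No further FD applies.

{A, B, E, F}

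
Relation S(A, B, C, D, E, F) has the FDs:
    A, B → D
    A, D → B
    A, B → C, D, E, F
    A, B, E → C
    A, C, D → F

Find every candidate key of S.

{A} never appears on the right of any FD, so every key must include it.
{A, B}⁺ = {A, B, C, D, E, F} — all of the relation — so {A, B} is a candidate key.
{A, D}⁺ = {A, B, C, D, E, F} — all of the relation — so {A, D} is a candidate key.
No proper subset of any of these is a key, and no other minimal superkey exists.

{A, B}, {A, D}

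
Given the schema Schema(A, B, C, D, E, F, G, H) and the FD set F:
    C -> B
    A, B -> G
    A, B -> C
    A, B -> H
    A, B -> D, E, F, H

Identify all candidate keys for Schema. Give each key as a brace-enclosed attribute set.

Attributes never on any right-hand side: {A} — every candidate key must contain it.
Closure of {A, B} is {A, B, C, D, E, F, G, H}, the whole schema; {A, B} is a candidate key.
Closure of {A, C} is {A, B, C, D, E, F, G, H}, the whole schema; {A, C} is a candidate key.
These are minimal and exhaustive — every other superkey contains one of them.

{A, B}, {A, C}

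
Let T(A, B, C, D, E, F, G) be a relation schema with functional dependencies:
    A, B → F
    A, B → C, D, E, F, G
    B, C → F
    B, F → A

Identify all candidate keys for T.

{A, B}, {B, C}, {B, F}

Attributes never on any right-hand side: {B} — every candidate key must contain it.
Closure of {A, B} is {A, B, C, D, E, F, G}, the whole schema; {A, B} is a candidate key.
Closure of {B, C} is {A, B, C, D, E, F, G}, the whole schema; {B, C} is a candidate key.
Closure of {B, F} is {A, B, C, D, E, F, G}, the whole schema; {B, F} is a candidate key.
Any other superkey properly contains one of these, so there are no further candidate keys.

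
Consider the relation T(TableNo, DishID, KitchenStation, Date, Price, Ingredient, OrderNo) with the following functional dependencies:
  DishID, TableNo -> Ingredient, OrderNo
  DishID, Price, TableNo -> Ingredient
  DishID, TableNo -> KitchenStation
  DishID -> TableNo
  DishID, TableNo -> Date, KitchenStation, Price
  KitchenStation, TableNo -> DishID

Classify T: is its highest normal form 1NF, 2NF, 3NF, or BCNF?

Candidate keys: {DishID}, {KitchenStation, TableNo}. Prime attributes: {DishID, KitchenStation, TableNo}.
Every FD has a superkey on the left, so the relation is in BCNF.

BCNF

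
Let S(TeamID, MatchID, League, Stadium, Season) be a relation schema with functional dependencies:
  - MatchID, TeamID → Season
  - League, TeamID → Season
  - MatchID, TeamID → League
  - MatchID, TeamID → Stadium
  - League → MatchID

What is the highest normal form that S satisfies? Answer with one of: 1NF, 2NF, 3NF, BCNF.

Candidate keys: {League, TeamID}, {MatchID, TeamID}. Prime attributes: {League, MatchID, TeamID}.
League → MatchID: {League}⁺ = {League, MatchID}, which is not all of the attributes, so the left side is not a superkey — BCNF is violated.
Its right-hand attributes {MatchID} are all prime, as are those of every other non-superkey FD — the relation is in 3NF.

3NF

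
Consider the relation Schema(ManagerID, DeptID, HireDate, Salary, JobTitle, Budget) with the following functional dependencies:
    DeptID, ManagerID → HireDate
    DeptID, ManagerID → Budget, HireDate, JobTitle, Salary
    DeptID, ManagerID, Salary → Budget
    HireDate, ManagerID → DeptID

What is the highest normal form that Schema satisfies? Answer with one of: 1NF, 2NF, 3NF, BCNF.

Candidate keys: {DeptID, ManagerID}, {HireDate, ManagerID}. Prime attributes: {DeptID, HireDate, ManagerID}.
Each dependency's left side is a superkey — BCNF holds.

BCNF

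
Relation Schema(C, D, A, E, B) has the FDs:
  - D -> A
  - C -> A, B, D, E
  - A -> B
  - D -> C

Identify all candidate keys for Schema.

{C}, {D}

{C} is a candidate key since {C}⁺ = {A, B, C, D, E} covers every attribute.
{D} is a candidate key since {D}⁺ = {A, B, C, D, E} covers every attribute.
No proper subset of any of these is a key, and no other minimal superkey exists.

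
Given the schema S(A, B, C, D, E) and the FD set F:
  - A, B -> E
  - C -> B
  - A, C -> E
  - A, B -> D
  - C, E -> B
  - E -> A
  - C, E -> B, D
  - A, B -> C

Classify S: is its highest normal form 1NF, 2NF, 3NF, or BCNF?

3NF

Candidate keys: {A, B}, {A, C}, {B, E}, {C, E}. Prime attributes: {A, B, C, E}.
For C -> B we have {C}⁺ = {B, C}; {C} is not a superkey, so BCNF fails.
Its right-hand attributes {B} are all prime, as are those of every other non-superkey FD — the relation is in 3NF.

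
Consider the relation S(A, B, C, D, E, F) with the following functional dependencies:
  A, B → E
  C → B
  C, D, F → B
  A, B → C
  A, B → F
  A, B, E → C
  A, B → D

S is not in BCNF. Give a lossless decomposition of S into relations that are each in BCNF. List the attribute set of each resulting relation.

Candidate keys of the original relation: {A, B}, {A, C}.
In {A, B, C, D, E, F}, {C} is not a superkey ({C}⁺ restricted to this set is {B, C}), so split on C → B into {B, C} and {A, C, D, E, F}.
{B, C}: every determinant is a superkey — BCNF.
{A, C, D, E, F}: every determinant is a superkey — BCNF.

{A, C, D, E, F}; {B, C}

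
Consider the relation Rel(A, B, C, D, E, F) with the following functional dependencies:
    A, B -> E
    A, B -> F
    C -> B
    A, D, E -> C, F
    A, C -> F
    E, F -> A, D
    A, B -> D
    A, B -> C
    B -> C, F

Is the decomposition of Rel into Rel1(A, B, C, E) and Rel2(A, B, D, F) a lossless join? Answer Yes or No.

The shared attributes are {A, B} and {A, B}⁺ = {A, B, C, D, E, F}.
Since Rel1 ⊆ {A, B, C, D, E, F}, the intersection is a superkey of Rel1; the decomposition is lossless.

Yes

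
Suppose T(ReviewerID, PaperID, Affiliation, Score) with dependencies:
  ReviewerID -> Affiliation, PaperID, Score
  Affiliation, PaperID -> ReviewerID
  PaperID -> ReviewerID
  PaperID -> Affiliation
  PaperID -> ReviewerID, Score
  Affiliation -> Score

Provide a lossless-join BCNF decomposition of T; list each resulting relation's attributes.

Candidate keys of the original relation: {PaperID}, {ReviewerID}.
In {Affiliation, PaperID, ReviewerID, Score}, {Affiliation} is not a superkey ({Affiliation}⁺ restricted to this set is {Affiliation, Score}), so split on Affiliation -> Score into {Affiliation, Score} and {Affiliation, PaperID, ReviewerID}.
{Affiliation, Score}: every determinant is a superkey — BCNF.
{Affiliation, PaperID, ReviewerID}: every determinant is a superkey — BCNF.

{Affiliation, PaperID, ReviewerID}; {Affiliation, Score}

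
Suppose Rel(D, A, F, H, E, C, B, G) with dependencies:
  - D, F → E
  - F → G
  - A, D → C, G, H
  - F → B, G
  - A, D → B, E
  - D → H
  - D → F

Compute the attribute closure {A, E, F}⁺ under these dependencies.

Start with {A, E, F}.
F → G applies; add {G} → now {A, E, F, G}.
F → B, G applies; add {B} → now {A, B, E, F, G}.
No further FD applies.

{A, B, E, F, G}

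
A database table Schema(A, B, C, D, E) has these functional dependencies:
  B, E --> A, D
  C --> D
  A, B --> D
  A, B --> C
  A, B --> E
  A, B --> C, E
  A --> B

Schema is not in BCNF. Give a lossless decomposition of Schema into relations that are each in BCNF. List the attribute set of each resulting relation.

Candidate keys of the original relation: {A}, {B, E}.
In {A, B, C, D, E}, {C} is not a superkey ({C}⁺ restricted to this set is {C, D}), so split on C --> D into {C, D} and {A, B, C, E}.
{C, D}: every determinant is a superkey — BCNF.
{A, B, C, E}: every determinant is a superkey — BCNF.

{A, B, C, E}; {C, D}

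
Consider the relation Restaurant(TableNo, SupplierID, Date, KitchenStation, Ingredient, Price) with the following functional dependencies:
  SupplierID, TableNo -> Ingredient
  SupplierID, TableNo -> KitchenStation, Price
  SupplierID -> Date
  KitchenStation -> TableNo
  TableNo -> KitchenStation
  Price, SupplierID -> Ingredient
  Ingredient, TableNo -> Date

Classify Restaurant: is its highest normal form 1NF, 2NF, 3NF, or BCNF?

Candidate keys: {KitchenStation, SupplierID}, {SupplierID, TableNo}. Prime attributes: {KitchenStation, SupplierID, TableNo}.
SupplierID -> Date: {SupplierID}⁺ = {Date, SupplierID}, which is not all of the attributes, so the left side is not a superkey — BCNF is violated.
Because {Date} is non-prime and the left side of SupplierID -> Date is not a superkey, the relation is not in 3NF.
The proper key subset {SupplierID} of {KitchenStation, SupplierID} determines non-prime {Date}, so the relation is not even in 2NF.

1NF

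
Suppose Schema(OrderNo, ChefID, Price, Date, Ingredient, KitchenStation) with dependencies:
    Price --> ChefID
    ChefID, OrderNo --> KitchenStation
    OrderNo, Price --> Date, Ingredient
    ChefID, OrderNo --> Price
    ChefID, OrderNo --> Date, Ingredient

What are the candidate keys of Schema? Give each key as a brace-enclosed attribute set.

{ChefID, OrderNo}, {OrderNo, Price}

Attributes never on any right-hand side: {OrderNo} — every candidate key must contain it.
{ChefID, OrderNo} is a candidate key since {ChefID, OrderNo}⁺ = {ChefID, Date, Ingredient, KitchenStation, OrderNo, Price} covers every attribute.
{OrderNo, Price} is a candidate key since {OrderNo, Price}⁺ = {ChefID, Date, Ingredient, KitchenStation, OrderNo, Price} covers every attribute.
Any other superkey properly contains one of these, so there are no further candidate keys.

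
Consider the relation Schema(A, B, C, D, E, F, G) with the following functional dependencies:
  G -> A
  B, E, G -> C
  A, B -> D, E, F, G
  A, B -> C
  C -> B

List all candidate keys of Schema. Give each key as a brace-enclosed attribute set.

{A, B}, {A, C}, {B, G}, {C, G}

{A, B}⁺ = {A, B, C, D, E, F, G}, which is every attribute, so {A, B} is a candidate key.
{A, C}⁺ = {A, B, C, D, E, F, G}, which is every attribute, so {A, C} is a candidate key.
{B, G}⁺ = {A, B, C, D, E, F, G}, which is every attribute, so {B, G} is a candidate key.
{C, G}⁺ = {A, B, C, D, E, F, G}, which is every attribute, so {C, G} is a candidate key.
No proper subset of any of these is a key, and no other minimal superkey exists.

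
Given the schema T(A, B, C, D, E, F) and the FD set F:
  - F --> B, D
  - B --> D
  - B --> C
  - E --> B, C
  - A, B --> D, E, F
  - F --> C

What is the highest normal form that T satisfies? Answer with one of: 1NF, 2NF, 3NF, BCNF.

Candidate keys: {A, B}, {A, E}, {A, F}. Prime attributes: {A, B, E, F}.
For F --> B, D we have {F}⁺ = {B, C, D, F}; {F} is not a superkey, so BCNF fails.
F --> B, D has non-prime {D} on the right and a non-superkey on the left, so 3NF fails.
The proper key subset {B} of {A, B} determines non-prime {C, D}, so the relation is not even in 2NF.

1NF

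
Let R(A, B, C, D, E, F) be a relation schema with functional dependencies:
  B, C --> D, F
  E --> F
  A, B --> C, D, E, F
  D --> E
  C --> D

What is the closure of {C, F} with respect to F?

Start with {C, F}.
C --> D applies; add {D} → now {C, D, F}.
D --> E applies; add {E} → now {C, D, E, F}.
No further FD applies.

{C, D, E, F}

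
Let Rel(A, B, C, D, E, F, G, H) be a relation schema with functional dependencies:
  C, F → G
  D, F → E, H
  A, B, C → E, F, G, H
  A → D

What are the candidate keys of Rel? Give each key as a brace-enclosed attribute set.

No FD produces {A, B, C}, so they must be in every candidate key.
{A, B, C}⁺ = {A, B, C, D, E, F, G, H}, which is every attribute, so {A, B, C} is a candidate key.
Every other attribute set either contains this one or has a smaller closure.

{A, B, C}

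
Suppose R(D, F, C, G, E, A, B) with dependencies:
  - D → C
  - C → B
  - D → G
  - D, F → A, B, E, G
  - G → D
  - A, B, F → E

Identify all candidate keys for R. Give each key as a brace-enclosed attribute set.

{D, F}, {F, G}

{F} never appears on the right of any FD, so every key must include it.
{D, F} is a candidate key since {D, F}⁺ = {A, B, C, D, E, F, G} covers every attribute.
{F, G} is a candidate key since {F, G}⁺ = {A, B, C, D, E, F, G} covers every attribute.
Any other superkey properly contains one of these, so there are no further candidate keys.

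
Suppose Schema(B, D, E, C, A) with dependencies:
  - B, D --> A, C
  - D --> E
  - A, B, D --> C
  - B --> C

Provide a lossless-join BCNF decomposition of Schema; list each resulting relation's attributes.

Candidate key of the original relation: {B, D}.
Within {A, B, C, D, E}: {D}⁺ ∩ {A, B, C, D, E} = {D, E}, not the whole set, so D --> E violates BCNF; decompose into {D, E} and {A, B, C, D}.
{D, E} is in BCNF.
Within {A, B, C, D}: {B}⁺ ∩ {A, B, C, D} = {B, C}, not the whole set, so B --> C violates BCNF; decompose into {B, C} and {A, B, D}.
{B, C} is in BCNF.
{A, B, D} is in BCNF.

{A, B, D}; {B, C}; {D, E}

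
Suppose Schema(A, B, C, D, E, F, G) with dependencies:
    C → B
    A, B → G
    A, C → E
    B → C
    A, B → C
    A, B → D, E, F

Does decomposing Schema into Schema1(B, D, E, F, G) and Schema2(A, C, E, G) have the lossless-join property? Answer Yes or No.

No

Common attributes: {E, G}; their closure is {E, G}.
The closure covers neither Schema1 nor Schema2 entirely; the join is not lossless.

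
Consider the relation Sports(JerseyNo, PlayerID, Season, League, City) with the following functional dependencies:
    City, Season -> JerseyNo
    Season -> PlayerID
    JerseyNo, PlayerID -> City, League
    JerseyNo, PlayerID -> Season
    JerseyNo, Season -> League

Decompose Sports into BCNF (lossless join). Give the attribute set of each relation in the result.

Candidate keys of the original relation: {City, Season}, {JerseyNo, PlayerID}, {JerseyNo, Season}.
Within {City, JerseyNo, League, PlayerID, Season}: {Season}⁺ ∩ {City, JerseyNo, League, PlayerID, Season} = {PlayerID, Season}, not the whole set, so Season -> PlayerID violates BCNF; decompose into {PlayerID, Season} and {City, JerseyNo, League, Season}.
{PlayerID, Season} is in BCNF.
{City, JerseyNo, League, Season} is in BCNF.

{City, JerseyNo, League, Season}; {PlayerID, Season}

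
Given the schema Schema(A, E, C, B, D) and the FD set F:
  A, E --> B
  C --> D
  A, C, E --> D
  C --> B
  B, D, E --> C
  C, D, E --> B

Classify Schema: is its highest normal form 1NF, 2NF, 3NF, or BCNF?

1NF

Candidate keys: {A, C, E}, {A, D, E}. Prime attributes: {A, C, D, E}.
A, E --> B: {A, E}⁺ = {A, B, E}, which is not all of the attributes, so the left side is not a superkey — BCNF is violated.
A, E --> B determines the non-prime attribute {B} from a non-superkey — 3NF is violated.
The proper key subset {C} of {A, C, E} determines non-prime {B}, so the relation is not even in 2NF.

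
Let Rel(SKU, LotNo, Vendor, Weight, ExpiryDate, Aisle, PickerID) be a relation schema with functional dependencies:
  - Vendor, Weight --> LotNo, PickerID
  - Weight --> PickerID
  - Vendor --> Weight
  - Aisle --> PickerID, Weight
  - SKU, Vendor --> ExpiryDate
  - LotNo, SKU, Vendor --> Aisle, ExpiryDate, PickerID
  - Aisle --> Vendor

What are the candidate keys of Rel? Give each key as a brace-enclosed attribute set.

{Aisle, SKU}, {SKU, Vendor}

{SKU} never appears on the right of any FD, so every key must include it.
{Aisle, SKU} is a candidate key since {Aisle, SKU}⁺ = {Aisle, ExpiryDate, LotNo, PickerID, SKU, Vendor, Weight} covers every attribute.
{SKU, Vendor} is a candidate key since {SKU, Vendor}⁺ = {Aisle, ExpiryDate, LotNo, PickerID, SKU, Vendor, Weight} covers every attribute.
Any other superkey properly contains one of these, so there are no further candidate keys.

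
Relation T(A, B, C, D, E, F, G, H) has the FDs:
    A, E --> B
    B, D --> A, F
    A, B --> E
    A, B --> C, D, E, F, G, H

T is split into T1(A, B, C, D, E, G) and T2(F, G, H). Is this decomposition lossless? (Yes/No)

No

The shared attributes are {G} and {G}⁺ = {G}.
The closure covers neither T1 nor T2 entirely; the join is not lossless.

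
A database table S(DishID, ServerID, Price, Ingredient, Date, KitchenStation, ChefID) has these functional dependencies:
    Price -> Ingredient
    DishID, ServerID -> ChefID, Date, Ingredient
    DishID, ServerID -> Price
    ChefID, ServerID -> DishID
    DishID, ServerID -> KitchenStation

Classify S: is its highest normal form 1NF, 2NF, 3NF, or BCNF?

Candidate keys: {ChefID, ServerID}, {DishID, ServerID}. Prime attributes: {ChefID, DishID, ServerID}.
For Price -> Ingredient we have {Price}⁺ = {Ingredient, Price}; {Price} is not a superkey, so BCNF fails.
Because {Ingredient} is non-prime and the left side of Price -> Ingredient is not a superkey, the relation is not in 3NF.
No non-prime attribute depends on a proper subset of any candidate key, so 2NF holds.

2NF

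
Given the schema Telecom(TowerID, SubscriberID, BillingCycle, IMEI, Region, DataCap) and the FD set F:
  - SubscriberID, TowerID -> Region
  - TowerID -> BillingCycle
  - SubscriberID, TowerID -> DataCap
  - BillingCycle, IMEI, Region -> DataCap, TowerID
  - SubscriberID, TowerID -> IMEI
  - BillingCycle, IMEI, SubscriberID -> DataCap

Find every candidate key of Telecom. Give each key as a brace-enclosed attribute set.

{BillingCycle, IMEI, Region, SubscriberID}, {SubscriberID, TowerID}

Attributes never on any right-hand side: {SubscriberID} — every candidate key must contain it.
{SubscriberID, TowerID} is a candidate key since {SubscriberID, TowerID}⁺ = {BillingCycle, DataCap, IMEI, Region, SubscriberID, TowerID} covers every attribute.
{BillingCycle, IMEI, Region, SubscriberID} is a candidate key since {BillingCycle, IMEI, Region, SubscriberID}⁺ = {BillingCycle, DataCap, IMEI, Region, SubscriberID, TowerID} covers every attribute.
Any other superkey properly contains one of these, so there are no further candidate keys.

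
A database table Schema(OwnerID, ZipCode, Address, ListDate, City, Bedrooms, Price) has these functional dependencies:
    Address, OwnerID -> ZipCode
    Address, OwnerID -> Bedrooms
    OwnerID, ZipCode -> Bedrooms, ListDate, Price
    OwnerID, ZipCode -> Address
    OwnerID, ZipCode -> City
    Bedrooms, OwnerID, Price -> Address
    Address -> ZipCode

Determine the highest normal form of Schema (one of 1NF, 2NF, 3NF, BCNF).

Candidate keys: {Address, OwnerID}, {Bedrooms, OwnerID, Price}, {OwnerID, ZipCode}. Prime attributes: {Address, Bedrooms, OwnerID, Price, ZipCode}.
Address -> ZipCode: {Address}⁺ = {Address, ZipCode}, which is not all of the attributes, so the left side is not a superkey — BCNF is violated.
But every attribute on its right side ({ZipCode}) is prime, and the same holds for every other non-superkey FD, so 3NF still holds.

3NF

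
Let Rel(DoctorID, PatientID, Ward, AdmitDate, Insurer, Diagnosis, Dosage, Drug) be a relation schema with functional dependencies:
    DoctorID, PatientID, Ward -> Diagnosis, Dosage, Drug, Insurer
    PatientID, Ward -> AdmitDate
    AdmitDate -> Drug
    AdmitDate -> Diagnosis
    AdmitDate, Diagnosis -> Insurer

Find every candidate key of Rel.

{DoctorID, PatientID, Ward}

{DoctorID, PatientID, Ward} never appear on the right of any FD, so every key must include all of them.
{DoctorID, PatientID, Ward}⁺ = {AdmitDate, Diagnosis, DoctorID, Dosage, Drug, Insurer, PatientID, Ward} — all of the relation — so {DoctorID, PatientID, Ward} is a candidate key.
No smaller or unrelated set reaches every attribute, so there are no other keys.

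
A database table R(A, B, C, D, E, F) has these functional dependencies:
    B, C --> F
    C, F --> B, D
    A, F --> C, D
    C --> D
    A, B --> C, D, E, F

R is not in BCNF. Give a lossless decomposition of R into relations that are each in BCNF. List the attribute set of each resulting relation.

{A, B, C, E}; {B, C, F}; {C, D}

Candidate keys of the original relation: {A, B}, {A, F}.
In {A, B, C, D, E, F}, {B, C} is not a superkey ({B, C}⁺ restricted to this set is {B, C, D, F}), so split on B, C --> D, F into {B, C, D, F} and {A, B, C, E}.
In {B, C, D, F}, {C} is not a superkey ({C}⁺ restricted to this set is {C, D}), so split on C --> D into {C, D} and {B, C, F}.
{C, D}: every determinant is a superkey — BCNF.
{B, C, F}: every determinant is a superkey — BCNF.
{A, B, C, E}: every determinant is a superkey — BCNF.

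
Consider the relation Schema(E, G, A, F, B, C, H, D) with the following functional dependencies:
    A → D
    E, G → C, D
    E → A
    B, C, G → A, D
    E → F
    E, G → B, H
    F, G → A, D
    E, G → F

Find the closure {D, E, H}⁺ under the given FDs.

Start with {D, E, H}.
E → A applies; add {A} → now {A, D, E, H}.
E → F applies; add {F} → now {A, D, E, F, H}.
No further FD applies.

{A, D, E, F, H}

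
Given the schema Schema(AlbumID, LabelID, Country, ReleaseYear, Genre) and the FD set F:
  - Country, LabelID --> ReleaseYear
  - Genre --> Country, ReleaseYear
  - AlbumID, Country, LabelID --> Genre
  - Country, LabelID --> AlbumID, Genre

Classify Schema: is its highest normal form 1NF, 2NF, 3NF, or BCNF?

Candidate keys: {Country, LabelID}, {Genre, LabelID}. Prime attributes: {Country, Genre, LabelID}.
For Genre --> Country, ReleaseYear we have {Genre}⁺ = {Country, Genre, ReleaseYear}; {Genre} is not a superkey, so BCNF fails.
Genre --> Country, ReleaseYear determines the non-prime attribute {ReleaseYear} from a non-superkey — 3NF is violated.
Since {Genre} ⊂ {Genre, LabelID} and {Genre}⁺ ⊇ {ReleaseYear} with {ReleaseYear} non-prime, there is a partial dependency; 2NF fails.

1NF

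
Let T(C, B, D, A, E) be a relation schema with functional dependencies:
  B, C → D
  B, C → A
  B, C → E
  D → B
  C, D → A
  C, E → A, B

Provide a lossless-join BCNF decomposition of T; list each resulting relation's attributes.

Candidate keys of the original relation: {B, C}, {C, D}, {C, E}.
{A, B, C, D, E}: {D} determines {B, D} here but is not a superkey — split on D → B, giving {B, D} and {A, C, D, E}.
{B, D} is in BCNF.
{A, C, D, E} is in BCNF.

{A, C, D, E}; {B, D}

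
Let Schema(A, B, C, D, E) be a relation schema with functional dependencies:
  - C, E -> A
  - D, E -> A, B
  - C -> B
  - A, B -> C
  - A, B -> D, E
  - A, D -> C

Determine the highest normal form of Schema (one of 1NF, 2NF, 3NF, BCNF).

3NF

Candidate keys: {A, B}, {A, C}, {A, D}, {C, E}, {D, E}. Prime attributes: {A, B, C, D, E}.
C -> B: {C}⁺ = {B, C}, which is not all of the attributes, so the left side is not a superkey — BCNF is violated.
But every attribute on its right side ({B}) is prime, and the same holds for every other non-superkey FD, so 3NF still holds.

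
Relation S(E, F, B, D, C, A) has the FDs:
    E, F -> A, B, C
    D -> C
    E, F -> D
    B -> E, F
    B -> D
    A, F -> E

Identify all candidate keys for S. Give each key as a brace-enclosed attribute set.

{B}⁺ = {A, B, C, D, E, F}, which is every attribute, so {B} is a candidate key.
{A, F}⁺ = {A, B, C, D, E, F}, which is every attribute, so {A, F} is a candidate key.
{E, F}⁺ = {A, B, C, D, E, F}, which is every attribute, so {E, F} is a candidate key.
Any other superkey properly contains one of these, so there are no further candidate keys.

{A, F}, {B}, {E, F}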